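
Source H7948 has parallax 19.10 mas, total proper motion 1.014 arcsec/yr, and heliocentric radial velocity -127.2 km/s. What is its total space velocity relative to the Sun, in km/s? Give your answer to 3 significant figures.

282 km/s

d = 1/p = 1/0.01910″ = 52.356 pc.
v_t = 4.740 μ d = 4.740 × 1.014 × 52.356 = 251.64 km/s.
v = √(v_r² + v_t²) = √((-127.2)² + 251.64²) = √79502.5 = 281.96 km/s.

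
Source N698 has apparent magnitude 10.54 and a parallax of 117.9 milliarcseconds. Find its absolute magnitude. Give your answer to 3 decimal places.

M = 10.898

d = 1/p = 1/0.1179″ = 8.4818 pc.
m − M = 5 log₁₀(8.4818) − 5 = 4.6424 − 5 = -0.3576.
M = m − (m − M) = 10.54 − (-0.3576) = 10.898.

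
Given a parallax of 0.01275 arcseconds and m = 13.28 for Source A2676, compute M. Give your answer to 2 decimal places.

M = 8.81

d = 1/p = 1/0.01275″ = 78.431 pc.
m − M = 5 log₁₀(78.431) − 5 = 9.4724 − 5 = 4.4724.
M = m − (m − M) = 13.28 − 4.4724 = 8.81.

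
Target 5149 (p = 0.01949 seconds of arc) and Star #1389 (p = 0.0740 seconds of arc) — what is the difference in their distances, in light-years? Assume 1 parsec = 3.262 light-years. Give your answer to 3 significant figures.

d_A = 1/0.01949″ = 51.308 pc; d_B = 1/0.07400″ = 13.514 pc.
|d_B − d_A| = |13.514 − 51.308| = 37.794 pc = 37.794 × 3.262 ly = 123.28 ly.

123 ly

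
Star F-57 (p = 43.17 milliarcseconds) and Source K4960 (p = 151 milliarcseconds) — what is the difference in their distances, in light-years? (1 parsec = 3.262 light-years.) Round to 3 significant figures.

d_A = 1/0.04317″ = 23.164 pc; d_B = 1/0.1510″ = 6.6225 pc.
|d_B − d_A| = |6.6225 − 23.164| = 16.542 pc = 16.542 × 3.262 ly = 53.96 ly.

54.0 ly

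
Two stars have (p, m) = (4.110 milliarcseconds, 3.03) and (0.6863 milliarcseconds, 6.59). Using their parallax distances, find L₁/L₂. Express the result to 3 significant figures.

L₁/L₂ = 0.740

d₁ = 1/p₁ = 1/0.004110″ = 243.31 pc; d₂ = 1/p₂ = 1/0.0006863″ = 1457.1 pc.
M₁ = m₁ − 5 log₁₀ d₁ + 5 = 3.03 − 11.9308 + 5 = -3.9008.
M₂ = 6.59 − 15.8174 + 5 = -4.2274.
L₁/L₂ = 10^(0.4(M₂ − M₁)) = 10^(0.4 × (-0.3266)) = 10^(-0.13064) = 0.74022.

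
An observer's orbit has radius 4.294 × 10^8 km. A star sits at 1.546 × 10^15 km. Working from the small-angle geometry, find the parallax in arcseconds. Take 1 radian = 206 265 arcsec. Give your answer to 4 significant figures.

0.05729 arcsec

θ ≈ B/d = (4.294 × 10^8) / (1.546 × 10^15) = 2.7775 × 10^-7 rad.
In arcseconds: 2.7775 × 10^-7 × 206265 = 0.05729″.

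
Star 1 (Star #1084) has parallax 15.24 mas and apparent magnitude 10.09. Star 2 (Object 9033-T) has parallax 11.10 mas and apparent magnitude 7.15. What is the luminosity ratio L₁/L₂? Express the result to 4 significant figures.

L₁/L₂ = 0.03537

d₁ = 1/p₁ = 1/0.01524″ = 65.617 pc; d₂ = 1/p₂ = 1/0.01110″ = 90.09 pc.
M₁ = m₁ − 5 log₁₀ d₁ + 5 = 10.09 − 9.0851 + 5 = 6.0049.
M₂ = 7.15 − 9.7734 + 5 = 2.3766.
L₁/L₂ = 10^(0.4(M₂ − M₁)) = 10^(0.4 × (-3.6283)) = 10^(-1.45132) = 0.035374.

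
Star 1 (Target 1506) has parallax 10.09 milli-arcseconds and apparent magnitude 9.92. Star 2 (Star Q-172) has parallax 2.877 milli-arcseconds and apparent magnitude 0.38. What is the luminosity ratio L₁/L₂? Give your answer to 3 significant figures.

L₁/L₂ = 1.24 × 10^-5

d₁ = 1/p₁ = 1/0.01009″ = 99.108 pc; d₂ = 1/p₂ = 1/0.002877″ = 347.58 pc.
M₁ = m₁ − 5 log₁₀ d₁ + 5 = 9.92 − 9.9805 + 5 = 4.9395.
M₂ = 0.38 − 12.7053 + 5 = -7.3253.
L₁/L₂ = 10^(0.4(M₂ − M₁)) = 10^(0.4 × (-12.2648)) = 10^(-4.90592) = 0.000012419.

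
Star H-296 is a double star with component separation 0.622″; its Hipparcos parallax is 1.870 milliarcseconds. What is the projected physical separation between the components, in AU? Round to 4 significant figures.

332.6 AU

d = 1/p = 1/0.001870″ = 534.76 pc.
At distance d (pc), an angle of θ arcsec spans θ·d AU: s = 0.622 × 534.76 = 332.62 AU.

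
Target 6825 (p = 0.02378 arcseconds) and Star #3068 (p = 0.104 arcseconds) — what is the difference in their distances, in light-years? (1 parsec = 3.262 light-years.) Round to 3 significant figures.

106 ly

d_A = 1/0.02378″ = 42.052 pc; d_B = 1/0.1040″ = 9.6154 pc.
|d_B − d_A| = |9.6154 − 42.052| = 32.437 pc = 32.437 × 3.262 ly = 105.81 ly.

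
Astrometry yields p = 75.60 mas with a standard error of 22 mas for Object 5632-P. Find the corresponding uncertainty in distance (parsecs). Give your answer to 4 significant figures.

3.849 pc

d = 1/p, so σ_d = σ_p / p².
σ_d = 0.0220 / (0.07560)² = 0.0220 / 0.0057154 = 3.8492 pc.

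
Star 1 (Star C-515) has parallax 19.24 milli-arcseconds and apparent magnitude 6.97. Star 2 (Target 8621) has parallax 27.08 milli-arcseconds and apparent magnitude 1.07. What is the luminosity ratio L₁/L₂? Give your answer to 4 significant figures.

d₁ = 1/p₁ = 1/0.01924″ = 51.975 pc; d₂ = 1/p₂ = 1/0.02708″ = 36.928 pc.
M₁ = m₁ − 5 log₁₀ d₁ + 5 = 6.97 − 8.5790 + 5 = 3.3910.
M₂ = 1.07 − 7.8368 + 5 = -1.7668.
L₁/L₂ = 10^(0.4(M₂ − M₁)) = 10^(0.4 × (-5.1578)) = 10^(-2.06312) = 0.0086473.

L₁/L₂ = 0.008647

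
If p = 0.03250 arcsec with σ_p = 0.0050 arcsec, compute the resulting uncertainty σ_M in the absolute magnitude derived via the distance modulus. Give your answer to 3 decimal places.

M = m − 5 log₁₀ d + 5 = m + 5 log₁₀ p + 5, so ∂M/∂p = 5/(p ln 10).
σ_M = (5/ln 10) · (σ_p/p) = 2.1715 × 0.0050/0.03250 = 2.1715 × 0.15385 = 0.33409.

σ_M = 0.334 mag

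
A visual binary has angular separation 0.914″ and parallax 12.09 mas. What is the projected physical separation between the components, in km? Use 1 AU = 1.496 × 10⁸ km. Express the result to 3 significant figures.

1.13 × 10^10 km

d = 1/p = 1/0.01209″ = 82.713 pc.
At distance d (pc), an angle of θ arcsec spans θ·d AU: s = 0.914 × 82.713 = 75.6 AU.
= 75.6 × 1.496 × 10⁸ km = 1.1310 × 10^10 km.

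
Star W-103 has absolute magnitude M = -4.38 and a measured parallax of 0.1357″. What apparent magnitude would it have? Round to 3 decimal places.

d = 1/p = 1/0.1357″ = 7.3692 pc.
m − M = 5 log₁₀ d − 5 = 5 log₁₀(7.3692) − 5 = 4.3371 − 5 = -0.6629.
m = M + (m − M) = -4.38 + (-0.6629) = -5.043.

m = -5.043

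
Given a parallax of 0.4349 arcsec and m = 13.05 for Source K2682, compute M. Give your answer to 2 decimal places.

M = 16.24

d = 1/p = 1/0.4349″ = 2.2994 pc.
m − M = 5 log₁₀(2.2994) − 5 = 1.8081 − 5 = -3.1919.
M = m − (m − M) = 13.05 − (-3.1919) = 16.24.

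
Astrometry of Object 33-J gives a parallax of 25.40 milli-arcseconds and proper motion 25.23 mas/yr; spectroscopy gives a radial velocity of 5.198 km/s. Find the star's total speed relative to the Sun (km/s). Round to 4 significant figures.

d = 1/p = 1/0.02540″ = 39.37 pc.
μ = 25.23 mas/yr = 0.02523 ″/yr.
v_t = 4.740 μ d = 4.740 × 0.02523 × 39.37 = 4.7083 km/s.
v = √(v_r² + v_t²) = √(5.198² + 4.7083²) = √49.1873 = 7.0134 km/s.

7.013 km/s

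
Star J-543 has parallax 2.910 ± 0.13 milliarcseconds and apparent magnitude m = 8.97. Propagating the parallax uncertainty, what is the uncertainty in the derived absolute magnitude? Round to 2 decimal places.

σ_M = 0.10 mag

M = m − 5 log₁₀ d + 5 = m + 5 log₁₀ p + 5, so ∂M/∂p = 5/(p ln 10).
σ_M = (5/ln 10) · (σ_p/p) = 2.1715 × 0.13/2.910 = 2.1715 × 0.044674 = 0.09701.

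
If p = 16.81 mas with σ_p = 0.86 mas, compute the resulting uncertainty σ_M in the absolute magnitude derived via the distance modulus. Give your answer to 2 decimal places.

σ_M = 0.11 mag

M = m − 5 log₁₀ d + 5 = m + 5 log₁₀ p + 5, so ∂M/∂p = 5/(p ln 10).
σ_M = (5/ln 10) · (σ_p/p) = 2.1715 × 0.86/16.81 = 2.1715 × 0.05116 = 0.11109.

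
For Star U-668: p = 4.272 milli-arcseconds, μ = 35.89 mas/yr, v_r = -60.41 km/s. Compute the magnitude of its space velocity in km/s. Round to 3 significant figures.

72.4 km/s

d = 1/p = 1/0.004272″ = 234.08 pc.
μ = 35.89 mas/yr = 0.03589 ″/yr.
v_t = 4.740 μ d = 4.740 × 0.03589 × 234.08 = 39.821 km/s.
v = √(v_r² + v_t²) = √((-60.41)² + 39.821²) = √5235.08 = 72.354 km/s.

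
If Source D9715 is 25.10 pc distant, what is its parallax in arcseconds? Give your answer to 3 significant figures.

0.0398 arcsec

p = 1/d = 1/25.1 = 0.039841 arcsec.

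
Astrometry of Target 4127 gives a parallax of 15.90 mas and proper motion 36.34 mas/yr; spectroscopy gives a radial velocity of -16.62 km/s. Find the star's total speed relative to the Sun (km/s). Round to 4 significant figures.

19.84 km/s

d = 1/p = 1/0.01590″ = 62.893 pc.
μ = 36.34 mas/yr = 0.03634 ″/yr.
v_t = 4.740 μ d = 4.740 × 0.03634 × 62.893 = 10.833 km/s.
v = √(v_r² + v_t²) = √((-16.62)² + 10.833²) = √393.578 = 19.839 km/s.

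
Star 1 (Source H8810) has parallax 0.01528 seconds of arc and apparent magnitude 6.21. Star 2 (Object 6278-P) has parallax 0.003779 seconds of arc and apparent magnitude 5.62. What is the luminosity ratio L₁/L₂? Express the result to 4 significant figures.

L₁/L₂ = 0.03552

d₁ = 1/p₁ = 1/0.01528″ = 65.445 pc; d₂ = 1/p₂ = 1/0.003779″ = 264.62 pc.
M₁ = m₁ − 5 log₁₀ d₁ + 5 = 6.21 − 9.0794 + 5 = 2.1306.
M₂ = 5.62 − 12.1131 + 5 = -1.4931.
L₁/L₂ = 10^(0.4(M₂ − M₁)) = 10^(0.4 × (-3.6237)) = 10^(-1.44948) = 0.035524.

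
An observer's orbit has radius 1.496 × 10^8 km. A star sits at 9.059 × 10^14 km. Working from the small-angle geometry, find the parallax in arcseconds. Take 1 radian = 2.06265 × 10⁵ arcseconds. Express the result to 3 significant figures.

0.0341 arcsec

θ ≈ B/d = (1.496 × 10^8) / (9.059 × 10^14) = 1.6514 × 10^-7 rad.
In arcseconds: 1.6514 × 10^-7 × 206265 = 0.034063″.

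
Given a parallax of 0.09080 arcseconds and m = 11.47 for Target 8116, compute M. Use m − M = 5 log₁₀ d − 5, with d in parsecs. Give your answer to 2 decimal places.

M = 11.26

d = 1/p = 1/0.09080″ = 11.013 pc.
m − M = 5 log₁₀(11.013) − 5 = 5.2095 − 5 = 0.2095.
M = m − (m − M) = 11.47 − 0.2095 = 11.26.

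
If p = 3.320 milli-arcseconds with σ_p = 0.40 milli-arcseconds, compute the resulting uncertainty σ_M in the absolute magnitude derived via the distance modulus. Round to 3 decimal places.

M = m − 5 log₁₀ d + 5 = m + 5 log₁₀ p + 5, so ∂M/∂p = 5/(p ln 10).
σ_M = (5/ln 10) · (σ_p/p) = 2.1715 × 0.40/3.320 = 2.1715 × 0.12048 = 0.26162.

σ_M = 0.262 mag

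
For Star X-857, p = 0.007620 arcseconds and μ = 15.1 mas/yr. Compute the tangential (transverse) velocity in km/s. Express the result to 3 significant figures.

9.39 km/s

d = 1/p = 1/0.007620″ = 131.23 pc.
μ = 15.1 mas/yr = 0.0151 ″/yr.
v_t = 4.74 × μ × d = 4.74 × 0.0151 × 131.23 = 9.3927 km/s.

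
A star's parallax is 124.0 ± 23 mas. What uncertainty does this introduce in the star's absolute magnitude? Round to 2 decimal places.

σ_M = 0.40 mag

M = m − 5 log₁₀ d + 5 = m + 5 log₁₀ p + 5, so ∂M/∂p = 5/(p ln 10).
σ_M = (5/ln 10) · (σ_p/p) = 2.1715 × 23/124.0 = 2.1715 × 0.18548 = 0.40277.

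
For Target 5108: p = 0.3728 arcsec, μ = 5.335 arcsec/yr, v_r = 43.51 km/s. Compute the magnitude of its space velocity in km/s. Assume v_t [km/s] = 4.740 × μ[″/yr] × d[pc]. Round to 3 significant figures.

d = 1/p = 1/0.3728″ = 2.6824 pc.
v_t = 4.740 μ d = 4.740 × 5.335 × 2.6824 = 67.832 km/s.
v = √(v_r² + v_t²) = √(43.51² + 67.832²) = √6494.3 = 80.587 km/s.

80.6 km/s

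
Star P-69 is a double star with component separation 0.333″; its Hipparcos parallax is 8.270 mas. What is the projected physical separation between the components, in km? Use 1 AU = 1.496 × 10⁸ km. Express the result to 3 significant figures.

d = 1/p = 1/0.008270″ = 120.92 pc.
At distance d (pc), an angle of θ arcsec spans θ·d AU: s = 0.333 × 120.92 = 40.266 AU.
= 40.266 × 1.496 × 10⁸ km = 6.0238 × 10^9 km.

6.02 × 10^9 km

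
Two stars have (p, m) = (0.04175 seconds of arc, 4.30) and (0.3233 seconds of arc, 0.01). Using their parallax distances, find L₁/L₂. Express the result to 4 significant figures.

L₁/L₂ = 1.153

d₁ = 1/p₁ = 1/0.04175″ = 23.952 pc; d₂ = 1/p₂ = 1/0.3233″ = 3.0931 pc.
M₁ = m₁ − 5 log₁₀ d₁ + 5 = 4.30 − 6.8967 + 5 = 2.4033.
M₂ = 0.01 − 2.4520 + 5 = 2.5580.
L₁/L₂ = 10^(0.4(M₂ − M₁)) = 10^(0.4 × 0.1547) = 10^0.06188 = 1.1531.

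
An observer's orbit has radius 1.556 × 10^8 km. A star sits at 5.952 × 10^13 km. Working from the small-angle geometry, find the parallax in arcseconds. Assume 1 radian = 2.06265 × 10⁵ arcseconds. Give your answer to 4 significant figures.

0.5392 arcsec

θ ≈ B/d = (1.556 × 10^8) / (5.952 × 10^13) = 2.6142 × 10^-6 rad.
In arcseconds: 2.6142 × 10^-6 × 206265 = 0.53922″.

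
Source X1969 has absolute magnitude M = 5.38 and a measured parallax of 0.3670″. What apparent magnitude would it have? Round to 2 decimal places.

d = 1/p = 1/0.3670″ = 2.7248 pc.
m − M = 5 log₁₀ d − 5 = 5 log₁₀(2.7248) − 5 = 2.1767 − 5 = -2.8233.
m = M + (m − M) = 5.38 + (-2.8233) = 2.56.

m = 2.56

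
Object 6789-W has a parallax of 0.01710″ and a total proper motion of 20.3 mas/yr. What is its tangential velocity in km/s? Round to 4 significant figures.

5.627 km/s

d = 1/p = 1/0.01710″ = 58.48 pc.
μ = 20.3 mas/yr = 0.0203 ″/yr.
v_t = 4.74 × μ × d = 4.74 × 0.0203 × 58.48 = 5.6271 km/s.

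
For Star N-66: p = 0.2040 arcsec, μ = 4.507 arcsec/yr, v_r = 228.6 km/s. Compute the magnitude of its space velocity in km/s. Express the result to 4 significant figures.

251.4 km/s

d = 1/p = 1/0.2040″ = 4.902 pc.
v_t = 4.740 μ d = 4.740 × 4.507 × 4.902 = 104.72 km/s.
v = √(v_r² + v_t²) = √(228.6² + 104.72²) = √63224.2 = 251.44 km/s.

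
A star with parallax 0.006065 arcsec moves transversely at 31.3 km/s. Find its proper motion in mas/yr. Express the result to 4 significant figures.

d = 1/p = 1/0.006065″ = 164.88 pc.
μ = v_t / (4.74 d) = 31.3 / (4.74 × 164.88) = 31.3 / 781.53 = 0.04005 ″/yr = 40.05 mas/yr.

40.05 mas/yr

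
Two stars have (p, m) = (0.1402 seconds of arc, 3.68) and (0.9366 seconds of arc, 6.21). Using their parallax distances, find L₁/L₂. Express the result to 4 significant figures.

d₁ = 1/p₁ = 1/0.1402″ = 7.1327 pc; d₂ = 1/p₂ = 1/0.9366″ = 1.0677 pc.
M₁ = m₁ − 5 log₁₀ d₁ + 5 = 3.68 − 4.2663 + 5 = 4.4137.
M₂ = 6.21 − 0.1422 + 5 = 11.0678.
L₁/L₂ = 10^(0.4(M₂ − M₁)) = 10^(0.4 × 6.6541) = 10^2.66164 = 458.82.

L₁/L₂ = 458.8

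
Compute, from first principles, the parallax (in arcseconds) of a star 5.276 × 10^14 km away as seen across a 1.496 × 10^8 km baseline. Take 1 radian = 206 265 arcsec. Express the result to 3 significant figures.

0.0585 arcsec

θ ≈ B/d = (1.496 × 10^8) / (5.276 × 10^14) = 2.8355 × 10^-7 rad.
In arcseconds: 2.8355 × 10^-7 × 206265 = 0.058486″.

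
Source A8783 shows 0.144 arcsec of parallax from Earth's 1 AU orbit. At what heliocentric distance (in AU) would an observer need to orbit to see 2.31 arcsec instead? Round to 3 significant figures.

16.0 AU

Parallax scales linearly with baseline: p ∝ B, so B = p_target / p_Earth × 1 AU.
B = 2.31 / 0.144 = 16.042 AU.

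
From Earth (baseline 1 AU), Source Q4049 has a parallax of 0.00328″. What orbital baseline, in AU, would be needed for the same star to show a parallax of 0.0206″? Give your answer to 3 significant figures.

6.28 AU

Parallax scales linearly with baseline: p ∝ B, so B = p_target / p_Earth × 1 AU.
B = 0.0206 / 0.00328 = 6.2805 AU.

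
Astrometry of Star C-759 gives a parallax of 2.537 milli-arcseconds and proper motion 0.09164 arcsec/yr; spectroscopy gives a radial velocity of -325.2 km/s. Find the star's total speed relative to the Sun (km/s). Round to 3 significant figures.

d = 1/p = 1/0.002537″ = 394.17 pc.
v_t = 4.740 μ d = 4.740 × 0.09164 × 394.17 = 171.22 km/s.
v = √(v_r² + v_t²) = √((-325.2)² + 171.22²) = √135071 = 367.52 km/s.

368 km/s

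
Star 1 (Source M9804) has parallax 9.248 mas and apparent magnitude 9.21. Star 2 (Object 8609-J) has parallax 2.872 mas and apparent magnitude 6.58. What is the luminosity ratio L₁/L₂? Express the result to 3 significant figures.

L₁/L₂ = 0.00856

d₁ = 1/p₁ = 1/0.009248″ = 108.13 pc; d₂ = 1/p₂ = 1/0.002872″ = 348.19 pc.
M₁ = m₁ − 5 log₁₀ d₁ + 5 = 9.21 − 10.1697 + 5 = 4.0403.
M₂ = 6.58 − 12.7091 + 5 = -1.1291.
L₁/L₂ = 10^(0.4(M₂ − M₁)) = 10^(0.4 × (-5.1694)) = 10^(-2.06776) = 0.0085554.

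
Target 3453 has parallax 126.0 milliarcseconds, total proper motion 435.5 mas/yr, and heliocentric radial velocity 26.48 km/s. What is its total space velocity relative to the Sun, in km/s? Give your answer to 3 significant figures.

31.1 km/s

d = 1/p = 1/0.1260″ = 7.9365 pc.
μ = 435.5 mas/yr = 0.4355 ″/yr.
v_t = 4.740 μ d = 4.740 × 0.4355 × 7.9365 = 16.383 km/s.
v = √(v_r² + v_t²) = √(26.48² + 16.383²) = √969.593 = 31.138 km/s.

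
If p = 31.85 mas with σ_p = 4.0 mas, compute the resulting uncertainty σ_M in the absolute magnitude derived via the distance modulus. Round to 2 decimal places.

σ_M = 0.27 mag

M = m − 5 log₁₀ d + 5 = m + 5 log₁₀ p + 5, so ∂M/∂p = 5/(p ln 10).
σ_M = (5/ln 10) · (σ_p/p) = 2.1715 × 4.0/31.85 = 2.1715 × 0.12559 = 0.27272.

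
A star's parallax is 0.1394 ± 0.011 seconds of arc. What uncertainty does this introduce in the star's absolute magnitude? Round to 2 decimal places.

M = m − 5 log₁₀ d + 5 = m + 5 log₁₀ p + 5, so ∂M/∂p = 5/(p ln 10).
σ_M = (5/ln 10) · (σ_p/p) = 2.1715 × 0.011/0.1394 = 2.1715 × 0.07891 = 0.17135.

σ_M = 0.17 mag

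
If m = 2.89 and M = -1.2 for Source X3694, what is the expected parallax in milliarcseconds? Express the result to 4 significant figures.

m − M = 2.89 − (-1.2) = 4.09.
d = 10^((m−M)/5 + 1) = 10^1.818 = 65.766 pc.
p = 1/d = 1/65.766 = 0.015205 arcsec = 15.205 mas.

15.21 mas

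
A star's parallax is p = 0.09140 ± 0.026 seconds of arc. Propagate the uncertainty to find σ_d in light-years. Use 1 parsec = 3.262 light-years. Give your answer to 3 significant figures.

d = 1/p, so σ_d = σ_p / p².
σ_d = 0.0260 / (0.09140)² = 0.0260 / 0.008354 = 3.1123 pc = 3.1123 × 3.262 ly = 10.152 ly.

10.2 ly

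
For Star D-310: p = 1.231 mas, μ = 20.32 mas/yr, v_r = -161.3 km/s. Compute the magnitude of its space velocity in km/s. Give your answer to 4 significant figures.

179.3 km/s

d = 1/p = 1/0.001231″ = 812.35 pc.
μ = 20.32 mas/yr = 0.02032 ″/yr.
v_t = 4.740 μ d = 4.740 × 0.02032 × 812.35 = 78.243 km/s.
v = √(v_r² + v_t²) = √((-161.3)² + 78.243²) = √32139.7 = 179.28 km/s.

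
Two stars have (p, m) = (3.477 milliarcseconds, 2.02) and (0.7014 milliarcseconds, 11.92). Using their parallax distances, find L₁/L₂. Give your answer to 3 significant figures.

L₁/L₂ = 371

d₁ = 1/p₁ = 1/0.003477″ = 287.6 pc; d₂ = 1/p₂ = 1/0.0007014″ = 1425.7 pc.
M₁ = m₁ − 5 log₁₀ d₁ + 5 = 2.02 − 12.2939 + 5 = -5.2739.
M₂ = 11.92 − 15.7701 + 5 = 1.1499.
L₁/L₂ = 10^(0.4(M₂ − M₁)) = 10^(0.4 × 6.4238) = 10^2.56952 = 371.12.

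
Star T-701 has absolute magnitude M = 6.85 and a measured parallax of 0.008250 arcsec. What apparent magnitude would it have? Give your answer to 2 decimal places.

m = 12.27

d = 1/p = 1/0.008250″ = 121.21 pc.
m − M = 5 log₁₀ d − 5 = 5 log₁₀(121.21) − 5 = 10.4177 − 5 = 5.4177.
m = M + (m − M) = 6.85 + 5.4177 = 12.27.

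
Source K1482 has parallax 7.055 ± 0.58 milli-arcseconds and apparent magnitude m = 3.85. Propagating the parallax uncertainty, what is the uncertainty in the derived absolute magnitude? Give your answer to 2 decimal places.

M = m − 5 log₁₀ d + 5 = m + 5 log₁₀ p + 5, so ∂M/∂p = 5/(p ln 10).
σ_M = (5/ln 10) · (σ_p/p) = 2.1715 × 0.58/7.055 = 2.1715 × 0.082211 = 0.17852.

σ_M = 0.18 mag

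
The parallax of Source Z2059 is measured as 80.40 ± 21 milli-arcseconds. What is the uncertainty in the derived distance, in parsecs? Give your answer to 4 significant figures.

3.249 pc

d = 1/p, so σ_d = σ_p / p².
σ_d = 0.0210 / (0.08040)² = 0.0210 / 0.0064642 = 3.2487 pc.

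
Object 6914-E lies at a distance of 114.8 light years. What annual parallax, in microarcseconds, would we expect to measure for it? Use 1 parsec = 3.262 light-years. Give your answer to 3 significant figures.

d = 114.8 ly ÷ 3.262 = 35.193 pc.
p = 1/d = 1/35.193 = 0.028415 arcsec.
= 0.028415 × 10⁶ = 28415 μas.

28400 μas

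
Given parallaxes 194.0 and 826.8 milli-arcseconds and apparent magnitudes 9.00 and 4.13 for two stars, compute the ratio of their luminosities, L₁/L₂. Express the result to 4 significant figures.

d₁ = 1/p₁ = 1/0.1940″ = 5.1546 pc; d₂ = 1/p₂ = 1/0.8268″ = 1.2095 pc.
M₁ = m₁ − 5 log₁₀ d₁ + 5 = 9.00 − 3.5610 + 5 = 10.4390.
M₂ = 4.13 − 0.4130 + 5 = 8.7170.
L₁/L₂ = 10^(0.4(M₂ − M₁)) = 10^(0.4 × (-1.7220)) = 10^(-0.68880) = 0.20474.

L₁/L₂ = 0.2047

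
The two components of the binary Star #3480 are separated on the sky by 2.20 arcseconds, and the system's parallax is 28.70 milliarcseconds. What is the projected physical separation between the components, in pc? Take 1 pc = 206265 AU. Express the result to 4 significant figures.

d = 1/p = 1/0.02870″ = 34.843 pc.
At distance d (pc), an angle of θ arcsec spans θ·d AU: s = 2.20 × 34.843 = 76.655 AU.
= 76.655 / 206265 = 0.00037163 pc.

0.0003716 pc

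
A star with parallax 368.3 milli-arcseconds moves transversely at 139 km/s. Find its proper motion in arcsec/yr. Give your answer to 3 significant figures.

d = 1/p = 1/0.3683″ = 2.7152 pc.
μ = v_t / (4.74 d) = 139 / (4.74 × 2.7152) = 139 / 12.87 = 10.8 ″/yr.

10.8 arcsec/yr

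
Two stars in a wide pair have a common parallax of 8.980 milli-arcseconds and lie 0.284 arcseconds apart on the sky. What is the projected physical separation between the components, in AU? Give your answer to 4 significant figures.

d = 1/p = 1/0.008980″ = 111.36 pc.
At distance d (pc), an angle of θ arcsec spans θ·d AU: s = 0.284 × 111.36 = 31.626 AU.

31.63 AU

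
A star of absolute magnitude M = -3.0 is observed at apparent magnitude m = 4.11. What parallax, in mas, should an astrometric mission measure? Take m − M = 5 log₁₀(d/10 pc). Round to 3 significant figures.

m − M = 4.11 − (-3.0) = 7.11.
d = 10^((m−M)/5 + 1) = 10^2.422 = 264.24 pc.
p = 1/d = 1/264.24 = 0.0037844 arcsec = 3.7844 mas.

3.78 mas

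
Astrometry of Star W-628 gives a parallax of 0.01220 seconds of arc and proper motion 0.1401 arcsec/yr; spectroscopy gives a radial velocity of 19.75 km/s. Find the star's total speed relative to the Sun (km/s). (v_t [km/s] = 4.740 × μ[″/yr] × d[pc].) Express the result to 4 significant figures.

57.90 km/s

d = 1/p = 1/0.01220″ = 81.967 pc.
v_t = 4.740 μ d = 4.740 × 0.1401 × 81.967 = 54.432 km/s.
v = √(v_r² + v_t²) = √(19.75² + 54.432²) = √3352.91 = 57.904 km/s.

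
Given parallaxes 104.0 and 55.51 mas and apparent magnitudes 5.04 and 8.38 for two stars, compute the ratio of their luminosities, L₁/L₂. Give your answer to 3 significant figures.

d₁ = 1/p₁ = 1/0.1040″ = 9.6154 pc; d₂ = 1/p₂ = 1/0.05551″ = 18.015 pc.
M₁ = m₁ − 5 log₁₀ d₁ + 5 = 5.04 − 4.9148 + 5 = 5.1252.
M₂ = 8.38 − 6.2782 + 5 = 7.1018.
L₁/L₂ = 10^(0.4(M₂ − M₁)) = 10^(0.4 × 1.9766) = 10^0.79064 = 6.175.

L₁/L₂ = 6.18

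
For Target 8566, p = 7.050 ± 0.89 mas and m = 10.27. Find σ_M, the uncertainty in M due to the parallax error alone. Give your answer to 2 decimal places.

σ_M = 0.27 mag

M = m − 5 log₁₀ d + 5 = m + 5 log₁₀ p + 5, so ∂M/∂p = 5/(p ln 10).
σ_M = (5/ln 10) · (σ_p/p) = 2.1715 × 0.89/7.050 = 2.1715 × 0.12624 = 0.27413.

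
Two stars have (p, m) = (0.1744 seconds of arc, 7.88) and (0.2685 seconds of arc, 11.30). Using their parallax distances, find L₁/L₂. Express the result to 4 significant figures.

d₁ = 1/p₁ = 1/0.1744″ = 5.7339 pc; d₂ = 1/p₂ = 1/0.2685″ = 3.7244 pc.
M₁ = m₁ − 5 log₁₀ d₁ + 5 = 7.88 − 3.7923 + 5 = 9.0877.
M₂ = 11.30 − 2.8553 + 5 = 13.4447.
L₁/L₂ = 10^(0.4(M₂ − M₁)) = 10^(0.4 × 4.3570) = 10^1.74280 = 55.31.

L₁/L₂ = 55.31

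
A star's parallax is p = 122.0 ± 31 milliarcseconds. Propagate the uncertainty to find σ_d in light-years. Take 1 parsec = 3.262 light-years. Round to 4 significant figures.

d = 1/p, so σ_d = σ_p / p².
σ_d = 0.0310 / (0.1220)² = 0.0310 / 0.014884 = 2.0828 pc = 2.0828 × 3.262 ly = 6.7941 ly.

6.794 ly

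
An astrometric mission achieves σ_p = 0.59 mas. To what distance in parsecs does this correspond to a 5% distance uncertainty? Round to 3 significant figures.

84.7 pc

σ_d/d = σ_p/p, so the condition is σ_p/p ≤ 0.05, i.e. p ≥ σ_p/0.05.
p_min = 0.59/0.05 = 11.8 mas = 0.0118 arcsec.
d_max = 1/p_min = 1/0.0118 = 84.746 pc.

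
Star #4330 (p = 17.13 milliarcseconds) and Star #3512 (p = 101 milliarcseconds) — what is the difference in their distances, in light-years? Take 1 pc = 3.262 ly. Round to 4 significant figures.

158.1 ly

d_A = 1/0.01713″ = 58.377 pc; d_B = 1/0.1010″ = 9.901 pc.
|d_B − d_A| = |9.901 − 58.377| = 48.476 pc = 48.476 × 3.262 ly = 158.13 ly.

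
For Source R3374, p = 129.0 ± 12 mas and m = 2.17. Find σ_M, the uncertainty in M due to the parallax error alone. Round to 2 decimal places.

M = m − 5 log₁₀ d + 5 = m + 5 log₁₀ p + 5, so ∂M/∂p = 5/(p ln 10).
σ_M = (5/ln 10) · (σ_p/p) = 2.1715 × 12/129.0 = 2.1715 × 0.093023 = 0.202.

σ_M = 0.20 mag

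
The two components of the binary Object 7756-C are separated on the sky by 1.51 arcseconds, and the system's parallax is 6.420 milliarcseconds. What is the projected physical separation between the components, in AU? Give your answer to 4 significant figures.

d = 1/p = 1/0.006420″ = 155.76 pc.
At distance d (pc), an angle of θ arcsec spans θ·d AU: s = 1.51 × 155.76 = 235.2 AU.

235.2 AU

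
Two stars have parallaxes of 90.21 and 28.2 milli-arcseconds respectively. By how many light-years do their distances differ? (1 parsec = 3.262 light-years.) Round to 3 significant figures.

d_A = 1/0.09021″ = 11.085 pc; d_B = 1/0.02820″ = 35.461 pc.
|d_B − d_A| = |35.461 − 11.085| = 24.376 pc = 24.376 × 3.262 ly = 79.515 ly.

79.5 ly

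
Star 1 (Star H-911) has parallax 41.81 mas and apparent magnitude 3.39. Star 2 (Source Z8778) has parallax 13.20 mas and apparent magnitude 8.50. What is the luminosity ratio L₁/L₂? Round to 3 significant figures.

L₁/L₂ = 11.0

d₁ = 1/p₁ = 1/0.04181″ = 23.918 pc; d₂ = 1/p₂ = 1/0.01320″ = 75.758 pc.
M₁ = m₁ − 5 log₁₀ d₁ + 5 = 3.39 − 6.8936 + 5 = 1.4964.
M₂ = 8.50 − 9.3971 + 5 = 4.1029.
L₁/L₂ = 10^(0.4(M₂ − M₁)) = 10^(0.4 × 2.6065) = 10^1.04260 = 11.031.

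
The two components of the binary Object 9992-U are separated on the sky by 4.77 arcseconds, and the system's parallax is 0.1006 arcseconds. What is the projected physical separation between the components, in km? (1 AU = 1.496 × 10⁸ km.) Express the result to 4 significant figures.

d = 1/p = 1/0.1006″ = 9.9404 pc.
At distance d (pc), an angle of θ arcsec spans θ·d AU: s = 4.77 × 9.9404 = 47.416 AU.
= 47.416 × 1.496 × 10⁸ km = 7.0934 × 10^9 km.

7.093 × 10^9 km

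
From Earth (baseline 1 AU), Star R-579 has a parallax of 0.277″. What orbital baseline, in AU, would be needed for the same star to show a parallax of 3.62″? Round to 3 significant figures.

13.1 AU

Parallax scales linearly with baseline: p ∝ B, so B = p_target / p_Earth × 1 AU.
B = 3.62 / 0.277 = 13.069 AU.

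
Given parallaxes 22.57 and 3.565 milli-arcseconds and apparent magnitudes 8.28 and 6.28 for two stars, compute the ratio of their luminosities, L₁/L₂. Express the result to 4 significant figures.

d₁ = 1/p₁ = 1/0.02257″ = 44.307 pc; d₂ = 1/p₂ = 1/0.003565″ = 280.5 pc.
M₁ = m₁ − 5 log₁₀ d₁ + 5 = 8.28 − 8.2324 + 5 = 5.0476.
M₂ = 6.28 − 12.2397 + 5 = -0.9597.
L₁/L₂ = 10^(0.4(M₂ − M₁)) = 10^(0.4 × (-6.0073)) = 10^(-2.40292) = 0.0039544.

L₁/L₂ = 0.003954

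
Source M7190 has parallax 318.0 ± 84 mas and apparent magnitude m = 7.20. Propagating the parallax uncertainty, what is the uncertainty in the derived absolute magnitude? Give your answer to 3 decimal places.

M = m − 5 log₁₀ d + 5 = m + 5 log₁₀ p + 5, so ∂M/∂p = 5/(p ln 10).
σ_M = (5/ln 10) · (σ_p/p) = 2.1715 × 84/318.0 = 2.1715 × 0.26415 = 0.5736.

σ_M = 0.574 mag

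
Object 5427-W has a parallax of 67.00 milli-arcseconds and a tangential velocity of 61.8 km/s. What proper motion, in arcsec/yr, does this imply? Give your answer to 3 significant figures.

0.874 arcsec/yr

d = 1/p = 1/0.06700″ = 14.925 pc.
μ = v_t / (4.74 d) = 61.8 / (4.74 × 14.925) = 61.8 / 70.745 = 0.87356 ″/yr.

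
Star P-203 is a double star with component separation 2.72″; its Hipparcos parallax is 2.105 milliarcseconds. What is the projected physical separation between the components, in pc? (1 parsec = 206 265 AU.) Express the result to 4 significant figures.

0.006265 pc

d = 1/p = 1/0.002105″ = 475.06 pc.
At distance d (pc), an angle of θ arcsec spans θ·d AU: s = 2.72 × 475.06 = 1292.2 AU.
= 1292.2 / 206265 = 0.0062648 pc.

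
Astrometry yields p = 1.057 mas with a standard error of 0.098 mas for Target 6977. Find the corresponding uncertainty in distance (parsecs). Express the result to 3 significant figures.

87.7 pc

d = 1/p, so σ_d = σ_p / p².
σ_d = 0.0000980 / (0.001057)² = 0.0000980 / 0.0000011172 = 87.719 pc.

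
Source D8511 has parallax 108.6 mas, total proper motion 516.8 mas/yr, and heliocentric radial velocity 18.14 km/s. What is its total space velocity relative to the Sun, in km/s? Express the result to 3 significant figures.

28.9 km/s

d = 1/p = 1/0.1086″ = 9.2081 pc.
μ = 516.8 mas/yr = 0.5168 ″/yr.
v_t = 4.740 μ d = 4.740 × 0.5168 × 9.2081 = 22.556 km/s.
v = √(v_r² + v_t²) = √(18.14² + 22.556²) = √837.833 = 28.945 km/s.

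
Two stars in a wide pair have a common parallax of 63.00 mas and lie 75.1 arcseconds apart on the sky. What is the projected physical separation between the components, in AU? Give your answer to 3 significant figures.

1190 AU

d = 1/p = 1/0.06300″ = 15.873 pc.
At distance d (pc), an angle of θ arcsec spans θ·d AU: s = 75.1 × 15.873 = 1192.1 AU.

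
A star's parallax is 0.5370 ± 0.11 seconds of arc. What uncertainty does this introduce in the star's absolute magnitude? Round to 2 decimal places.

σ_M = 0.44 mag

M = m − 5 log₁₀ d + 5 = m + 5 log₁₀ p + 5, so ∂M/∂p = 5/(p ln 10).
σ_M = (5/ln 10) · (σ_p/p) = 2.1715 × 0.11/0.5370 = 2.1715 × 0.20484 = 0.44481.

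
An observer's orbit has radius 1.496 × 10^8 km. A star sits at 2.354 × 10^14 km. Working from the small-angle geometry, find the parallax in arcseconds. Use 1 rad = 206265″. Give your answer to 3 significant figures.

θ ≈ B/d = (1.496 × 10^8) / (2.354 × 10^14) = 6.3551 × 10^-7 rad.
In arcseconds: 6.3551 × 10^-7 × 206265 = 0.13108″.

0.131 arcsec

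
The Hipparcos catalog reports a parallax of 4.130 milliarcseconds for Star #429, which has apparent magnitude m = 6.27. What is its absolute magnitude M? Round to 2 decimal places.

M = -0.65

d = 1/p = 1/0.004130″ = 242.13 pc.
m − M = 5 log₁₀(242.13) − 5 = 11.9202 − 5 = 6.9202.
M = m − (m − M) = 6.27 − 6.9202 = -0.65.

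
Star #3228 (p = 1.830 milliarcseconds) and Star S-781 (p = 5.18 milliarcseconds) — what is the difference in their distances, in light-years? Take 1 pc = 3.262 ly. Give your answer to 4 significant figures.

d_A = 1/0.001830″ = 546.45 pc; d_B = 1/0.005180″ = 193.05 pc.
|d_B − d_A| = |193.05 − 546.45| = 353.4 pc = 353.4 × 3.262 ly = 1152.8 ly.

1153 ly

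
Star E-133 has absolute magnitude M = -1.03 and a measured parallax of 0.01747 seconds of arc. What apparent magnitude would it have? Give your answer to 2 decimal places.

d = 1/p = 1/0.01747″ = 57.241 pc.
m − M = 5 log₁₀ d − 5 = 5 log₁₀(57.241) − 5 = 8.7885 − 5 = 3.7885.
m = M + (m − M) = -1.03 + 3.7885 = 2.76.

m = 2.76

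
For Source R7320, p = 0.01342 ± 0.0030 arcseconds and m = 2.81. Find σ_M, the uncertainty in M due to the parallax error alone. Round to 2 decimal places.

M = m − 5 log₁₀ d + 5 = m + 5 log₁₀ p + 5, so ∂M/∂p = 5/(p ln 10).
σ_M = (5/ln 10) · (σ_p/p) = 2.1715 × 0.0030/0.01342 = 2.1715 × 0.22355 = 0.48544.

σ_M = 0.49 mag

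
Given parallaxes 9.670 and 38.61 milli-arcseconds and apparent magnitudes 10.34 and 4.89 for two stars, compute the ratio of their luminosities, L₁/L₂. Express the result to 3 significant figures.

L₁/L₂ = 0.105

d₁ = 1/p₁ = 1/0.009670″ = 103.41 pc; d₂ = 1/p₂ = 1/0.03861″ = 25.9 pc.
M₁ = m₁ − 5 log₁₀ d₁ + 5 = 10.34 − 10.0728 + 5 = 5.2672.
M₂ = 4.89 − 7.0665 + 5 = 2.8235.
L₁/L₂ = 10^(0.4(M₂ − M₁)) = 10^(0.4 × (-2.4437)) = 10^(-0.97748) = 0.10532.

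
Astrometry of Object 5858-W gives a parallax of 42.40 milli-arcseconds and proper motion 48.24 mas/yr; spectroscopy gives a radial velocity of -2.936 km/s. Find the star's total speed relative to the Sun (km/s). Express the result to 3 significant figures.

d = 1/p = 1/0.04240″ = 23.585 pc.
μ = 48.24 mas/yr = 0.04824 ″/yr.
v_t = 4.740 μ d = 4.740 × 0.04824 × 23.585 = 5.3929 km/s.
v = √(v_r² + v_t²) = √((-2.936)² + 5.3929²) = √37.7035 = 6.1403 km/s.

6.14 km/s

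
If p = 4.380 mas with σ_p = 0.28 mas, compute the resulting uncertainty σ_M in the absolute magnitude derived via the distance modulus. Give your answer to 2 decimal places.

σ_M = 0.14 mag

M = m − 5 log₁₀ d + 5 = m + 5 log₁₀ p + 5, so ∂M/∂p = 5/(p ln 10).
σ_M = (5/ln 10) · (σ_p/p) = 2.1715 × 0.28/4.380 = 2.1715 × 0.063927 = 0.13882.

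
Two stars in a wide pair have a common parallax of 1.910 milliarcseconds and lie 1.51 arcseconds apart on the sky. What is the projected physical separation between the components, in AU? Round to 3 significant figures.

791 AU

d = 1/p = 1/0.001910″ = 523.56 pc.
At distance d (pc), an angle of θ arcsec spans θ·d AU: s = 1.51 × 523.56 = 790.58 AU.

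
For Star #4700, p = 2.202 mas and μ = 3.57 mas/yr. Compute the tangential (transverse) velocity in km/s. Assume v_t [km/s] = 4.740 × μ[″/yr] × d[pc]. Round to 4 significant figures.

d = 1/p = 1/0.002202″ = 454.13 pc.
μ = 3.57 mas/yr = 0.00357 ″/yr.
v_t = 4.74 × μ × d = 4.74 × 0.00357 × 454.13 = 7.6847 km/s.

7.685 km/s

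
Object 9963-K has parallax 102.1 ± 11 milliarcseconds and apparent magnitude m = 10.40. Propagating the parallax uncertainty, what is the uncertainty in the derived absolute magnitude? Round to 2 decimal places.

M = m − 5 log₁₀ d + 5 = m + 5 log₁₀ p + 5, so ∂M/∂p = 5/(p ln 10).
σ_M = (5/ln 10) · (σ_p/p) = 2.1715 × 11/102.1 = 2.1715 × 0.10774 = 0.23396.

σ_M = 0.23 mag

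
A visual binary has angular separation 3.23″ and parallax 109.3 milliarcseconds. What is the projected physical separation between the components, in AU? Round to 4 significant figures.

29.55 AU

d = 1/p = 1/0.1093″ = 9.1491 pc.
At distance d (pc), an angle of θ arcsec spans θ·d AU: s = 3.23 × 9.1491 = 29.552 AU.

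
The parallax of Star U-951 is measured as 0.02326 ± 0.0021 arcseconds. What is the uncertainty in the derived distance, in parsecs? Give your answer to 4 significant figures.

3.882 pc

d = 1/p, so σ_d = σ_p / p².
σ_d = 0.00210 / (0.02326)² = 0.00210 / 0.00054103 = 3.8815 pc.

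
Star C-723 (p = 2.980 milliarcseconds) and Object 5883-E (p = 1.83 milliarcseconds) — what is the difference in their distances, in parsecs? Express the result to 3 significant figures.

d_A = 1/0.002980″ = 335.57 pc; d_B = 1/0.001830″ = 546.45 pc.
|d_B − d_A| = |546.45 − 335.57| = 210.88 pc.

211 pc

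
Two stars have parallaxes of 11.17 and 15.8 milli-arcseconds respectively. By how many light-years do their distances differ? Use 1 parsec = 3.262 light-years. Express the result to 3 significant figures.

d_A = 1/0.01117″ = 89.526 pc; d_B = 1/0.01580″ = 63.291 pc.
|d_B − d_A| = |63.291 − 89.526| = 26.235 pc = 26.235 × 3.262 ly = 85.579 ly.

85.6 ly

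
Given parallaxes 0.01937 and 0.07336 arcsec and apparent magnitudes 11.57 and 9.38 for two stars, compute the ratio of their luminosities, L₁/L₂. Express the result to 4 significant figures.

d₁ = 1/p₁ = 1/0.01937″ = 51.626 pc; d₂ = 1/p₂ = 1/0.07336″ = 13.631 pc.
M₁ = m₁ − 5 log₁₀ d₁ + 5 = 11.57 − 8.5643 + 5 = 8.0057.
M₂ = 9.38 − 5.6726 + 5 = 8.7074.
L₁/L₂ = 10^(0.4(M₂ − M₁)) = 10^(0.4 × 0.7017) = 10^0.28068 = 1.9084.

L₁/L₂ = 1.908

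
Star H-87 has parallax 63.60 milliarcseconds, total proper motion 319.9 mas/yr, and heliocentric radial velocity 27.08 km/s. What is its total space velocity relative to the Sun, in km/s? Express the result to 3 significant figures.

36.1 km/s

d = 1/p = 1/0.06360″ = 15.723 pc.
μ = 319.9 mas/yr = 0.3199 ″/yr.
v_t = 4.740 μ d = 4.740 × 0.3199 × 15.723 = 23.841 km/s.
v = √(v_r² + v_t²) = √(27.08² + 23.841²) = √1301.72 = 36.079 km/s.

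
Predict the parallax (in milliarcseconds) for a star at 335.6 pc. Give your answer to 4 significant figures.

p = 1/d = 1/335.6 = 0.0029797 arcsec.
= 0.0029797 × 1000 = 2.9797 mas.

2.980 mas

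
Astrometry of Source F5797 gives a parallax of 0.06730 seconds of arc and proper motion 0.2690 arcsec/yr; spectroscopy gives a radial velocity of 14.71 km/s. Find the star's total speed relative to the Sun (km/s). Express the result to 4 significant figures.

23.99 km/s

d = 1/p = 1/0.06730″ = 14.859 pc.
v_t = 4.740 μ d = 4.740 × 0.2690 × 14.859 = 18.946 km/s.
v = √(v_r² + v_t²) = √(14.71² + 18.946²) = √575.335 = 23.986 km/s.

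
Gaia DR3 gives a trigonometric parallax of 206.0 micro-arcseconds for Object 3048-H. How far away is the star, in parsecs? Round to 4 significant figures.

p = 206.0 micro-arcseconds = 0.0002060 arcsec.
d = 1/p = 1/0.0002060 = 4854.4 pc.

4854 pc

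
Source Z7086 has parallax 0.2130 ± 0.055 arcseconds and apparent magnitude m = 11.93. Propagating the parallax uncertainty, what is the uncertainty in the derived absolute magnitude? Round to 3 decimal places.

σ_M = 0.561 mag

M = m − 5 log₁₀ d + 5 = m + 5 log₁₀ p + 5, so ∂M/∂p = 5/(p ln 10).
σ_M = (5/ln 10) · (σ_p/p) = 2.1715 × 0.055/0.2130 = 2.1715 × 0.25822 = 0.56072.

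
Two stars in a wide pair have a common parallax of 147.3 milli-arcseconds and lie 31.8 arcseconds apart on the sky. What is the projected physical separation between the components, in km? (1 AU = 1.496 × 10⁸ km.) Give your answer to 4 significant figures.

d = 1/p = 1/0.1473″ = 6.7889 pc.
At distance d (pc), an angle of θ arcsec spans θ·d AU: s = 31.8 × 6.7889 = 215.89 AU.
= 215.89 × 1.496 × 10⁸ km = 3.2297 × 10^10 km.

3.230 × 10^10 km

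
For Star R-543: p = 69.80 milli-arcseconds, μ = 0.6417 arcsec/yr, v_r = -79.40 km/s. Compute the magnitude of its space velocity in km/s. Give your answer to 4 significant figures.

90.57 km/s

d = 1/p = 1/0.06980″ = 14.327 pc.
v_t = 4.740 μ d = 4.740 × 0.6417 × 14.327 = 43.578 km/s.
v = √(v_r² + v_t²) = √((-79.40)² + 43.578²) = √8203.4 = 90.573 km/s.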